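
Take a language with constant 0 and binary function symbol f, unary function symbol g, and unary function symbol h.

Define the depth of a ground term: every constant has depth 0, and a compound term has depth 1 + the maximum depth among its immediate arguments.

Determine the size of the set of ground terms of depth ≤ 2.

25

Let N_k = |{terms of depth ≤ k}|. Then N_0 = 1 and N_k = 1 + N_{k-1}^2 + N_{k-1} + N_{k-1} for k ≥ 1 (one summand per function symbol, arity giving the exponent).
N_0 = 1
N_1 = 1 + 1^2 + 1 + 1 = 4
N_2 = 1 + 4^2 + 4 + 4 = 25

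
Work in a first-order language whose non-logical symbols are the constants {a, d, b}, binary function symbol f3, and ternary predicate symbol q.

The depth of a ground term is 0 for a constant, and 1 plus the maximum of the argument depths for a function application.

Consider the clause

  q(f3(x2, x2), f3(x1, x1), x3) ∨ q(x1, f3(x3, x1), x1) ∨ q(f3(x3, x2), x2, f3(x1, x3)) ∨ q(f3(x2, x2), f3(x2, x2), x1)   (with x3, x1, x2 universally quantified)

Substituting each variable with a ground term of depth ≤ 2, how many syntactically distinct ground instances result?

3176523

Ground terms of depth ≤ 2:
  If N_k denotes the number of depth-≤k ground terms, the 3 constants give N_0 = 3, and each function symbol of arity r contributes N_{k-1}^r new terms at level k: N_k = 3 + N_{k-1}^2.
  N_0 = 3
  N_1 = 3 + 3^2 = 12
  N_2 = 3 + 12^2 = 147
So there are 147 ground terms available for substitution.
The clause has 3 distinct variables (x3, x1, x2), each appearing in the body. In the free term algebra distinct substitutions yield syntactically distinct ground instances.
Number of ground instances = 147^3 = 3176523.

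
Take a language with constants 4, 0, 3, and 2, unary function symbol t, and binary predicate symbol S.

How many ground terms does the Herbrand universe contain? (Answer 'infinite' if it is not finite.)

infinite

The signature has at least one function symbol (t, arity 1) and at least one constant (4).
Iterating t gives infinitely many distinct ground terms: 4, t(4), t(t(4)), ...
So the Herbrand universe is infinite.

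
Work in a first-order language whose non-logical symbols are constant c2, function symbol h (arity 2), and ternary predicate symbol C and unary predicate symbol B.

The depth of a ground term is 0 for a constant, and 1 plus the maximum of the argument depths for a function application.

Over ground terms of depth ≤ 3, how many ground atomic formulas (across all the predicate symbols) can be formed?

First count ground terms of depth ≤ 3.
Count level by level. With function symbols h/2, the terms of depth ≤ k are the 1 constant together with each function applied to depth-≤(k−1) tuples, so N_k = 1 + N_{k-1}^2.
N_0 = 1
N_1 = 1 + 1^2 = 2
N_2 = 1 + 2^2 = 5
N_3 = 1 + 5^2 = 26
So |H| = 26.
Ground atoms are formed by filling each argument slot of a predicate with a term from H, so an r-ary predicate gives |H|^r atoms:
  C: 26^3 = 17576;  B: 26
Total ground atoms: 17576 + 26 = 17602.

17602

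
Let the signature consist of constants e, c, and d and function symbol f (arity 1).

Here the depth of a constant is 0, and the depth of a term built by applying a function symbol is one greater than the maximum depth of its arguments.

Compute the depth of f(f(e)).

2

depth(f(e)) = 1 + depth(e) = 1 + 0 = 1
depth(f(f(e))) = 1 + depth(f(e)) = 1 + 1 = 2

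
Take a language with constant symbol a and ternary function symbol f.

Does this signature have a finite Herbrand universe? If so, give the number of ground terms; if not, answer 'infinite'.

The signature has at least one function symbol (f, arity 3) and at least one constant (a).
Iterating f gives infinitely many distinct ground terms: a, f(a, a, a), f(f(a, a, a), f(a, a, a), f(a, a, a)), ...
So the Herbrand universe is infinite.

infinite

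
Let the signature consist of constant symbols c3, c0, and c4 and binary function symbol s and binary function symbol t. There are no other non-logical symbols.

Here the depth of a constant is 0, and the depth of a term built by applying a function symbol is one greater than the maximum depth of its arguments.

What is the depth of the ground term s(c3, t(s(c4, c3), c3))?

3

depth(s(c4, c3)) = 1 + max(0, 0) = 1
depth(t(s(c4, c3), c3)) = 1 + max(1, 0) = 2
depth(s(c3, t(s(c4, c3), c3))) = 1 + max(0, 2) = 3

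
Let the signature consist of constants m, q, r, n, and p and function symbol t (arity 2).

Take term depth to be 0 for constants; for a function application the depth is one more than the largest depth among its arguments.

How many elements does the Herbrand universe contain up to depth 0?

5

Count level by level. With function symbols t/2, the terms of depth ≤ k are the 5 constants together with each function applied to depth-≤(k−1) tuples, so N_k = 5 + N_{k-1}^2.
N_0 = 5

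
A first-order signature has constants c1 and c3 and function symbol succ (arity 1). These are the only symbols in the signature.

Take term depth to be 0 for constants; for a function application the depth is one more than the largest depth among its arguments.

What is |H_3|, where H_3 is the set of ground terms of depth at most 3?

Let N_k count ground terms of depth at most k. Each non-constant term of depth ≤ k is some function symbol applied to depth-≤(k−1) arguments, giving N_k = 2 + N_{k-1}.
N_0 = 2
N_1 = 2 + 2 = 4
N_2 = 2 + 4 = 6
N_3 = 2 + 6 = 8
Explicitly: c1, c3, succ(c1), succ(c3), succ(succ(c1)), succ(succ(c3)), succ(succ(succ(c1))), succ(succ(succ(c3))).

8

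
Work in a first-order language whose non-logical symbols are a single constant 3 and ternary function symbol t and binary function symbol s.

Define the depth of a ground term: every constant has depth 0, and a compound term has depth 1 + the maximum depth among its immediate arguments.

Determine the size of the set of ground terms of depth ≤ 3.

Write N_k for the number of ground terms of depth ≤ k. A term of depth ≤ k is either a constant or a function symbol applied to arguments of depth ≤ k−1, so N_k = 1 + N_{k-1}^3 + N_{k-1}^2.
N_0 = 1
N_1 = 1 + 1^3 + 1^2 = 3
N_2 = 1 + 3^3 + 3^2 = 37
N_3 = 1 + 37^3 + 37^2 = 52023

52023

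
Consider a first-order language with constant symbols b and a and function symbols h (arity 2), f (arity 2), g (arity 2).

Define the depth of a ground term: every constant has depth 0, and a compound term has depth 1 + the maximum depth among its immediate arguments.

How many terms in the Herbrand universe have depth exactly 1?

12

Let N_k count ground terms of depth at most k. Each non-constant term of depth ≤ k is some function symbol applied to depth-≤(k−1) arguments, giving N_k = 2 + N_{k-1}^2 + N_{k-1}^2 + N_{k-1}^2.
N_0 = 2
N_1 = 2 + 2^2 + 2^2 + 2^2 = 14
Terms of depth exactly 1: N_1 − N_0 = 14 − 2 = 12.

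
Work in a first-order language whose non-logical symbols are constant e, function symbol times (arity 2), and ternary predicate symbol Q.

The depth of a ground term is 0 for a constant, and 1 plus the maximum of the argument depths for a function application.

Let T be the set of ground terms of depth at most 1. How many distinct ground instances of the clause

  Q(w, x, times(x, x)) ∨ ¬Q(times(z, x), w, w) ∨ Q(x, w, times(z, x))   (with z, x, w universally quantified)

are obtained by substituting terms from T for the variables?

8

Ground terms of depth ≤ 1:
  If N_k denotes the number of depth-≤k ground terms, the 1 constant gives N_0 = 1, and each function symbol of arity r contributes N_{k-1}^r new terms at level k: N_k = 1 + N_{k-1}^2.
  N_0 = 1
  N_1 = 1 + 1^2 = 2
  Explicitly: e, times(e, e).
So there are 2 ground terms available for substitution.
The clause has 3 distinct variables (z, x, w), each appearing in the body. In the free term algebra distinct substitutions yield syntactically distinct ground instances.
Number of ground instances = 2^3 = 8.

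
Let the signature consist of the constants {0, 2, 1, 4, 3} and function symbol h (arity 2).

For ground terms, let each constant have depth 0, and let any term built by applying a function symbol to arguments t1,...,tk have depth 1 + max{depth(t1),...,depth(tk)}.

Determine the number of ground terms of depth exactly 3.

If N_k denotes the number of depth-≤k ground terms, the 5 constants give N_0 = 5, and each function symbol of arity r contributes N_{k-1}^r new terms at level k: N_k = 5 + N_{k-1}^2.
N_0 = 5
N_1 = 5 + 5^2 = 30
N_2 = 5 + 30^2 = 905
N_3 = 5 + 905^2 = 819030
Terms of depth exactly 3: N_3 − N_2 = 819030 − 905 = 818125.

818125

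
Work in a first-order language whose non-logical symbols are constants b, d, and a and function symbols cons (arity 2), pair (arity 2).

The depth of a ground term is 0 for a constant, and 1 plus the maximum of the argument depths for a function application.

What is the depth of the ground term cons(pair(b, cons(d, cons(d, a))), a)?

4

depth(cons(d, a)) = 1 + max(0, 0) = 1
depth(cons(d, cons(d, a))) = 1 + max(0, 1) = 2
depth(pair(b, cons(d, cons(d, a)))) = 1 + max(0, 2) = 3
depth(cons(pair(b, cons(d, cons(d, a))), a)) = 1 + max(3, 0) = 4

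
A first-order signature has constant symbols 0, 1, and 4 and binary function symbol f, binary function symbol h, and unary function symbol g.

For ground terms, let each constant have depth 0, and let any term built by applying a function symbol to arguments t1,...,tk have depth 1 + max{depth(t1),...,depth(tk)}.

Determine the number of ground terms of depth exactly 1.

If N_k denotes the number of depth-≤k ground terms, the 3 constants give N_0 = 3, and each function symbol of arity r contributes N_{k-1}^r new terms at level k: N_k = 3 + N_{k-1}^2 + N_{k-1}^2 + N_{k-1}.
N_0 = 3
N_1 = 3 + 3^2 + 3^2 + 3 = 24
Terms of depth exactly 1: N_1 − N_0 = 24 − 3 = 21.

21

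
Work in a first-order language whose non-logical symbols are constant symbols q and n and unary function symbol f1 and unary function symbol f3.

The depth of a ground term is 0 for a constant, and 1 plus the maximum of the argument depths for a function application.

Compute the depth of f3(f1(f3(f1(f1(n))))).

depth(f1(n)) = 1 + depth(n) = 1 + 0 = 1
depth(f1(f1(n))) = 1 + depth(f1(n)) = 1 + 1 = 2
depth(f3(f1(f1(n)))) = 1 + depth(f1(f1(n))) = 1 + 2 = 3
depth(f1(f3(f1(f1(n))))) = 1 + depth(f3(f1(f1(n)))) = 1 + 3 = 4
depth(f3(f1(f3(f1(f1(n)))))) = 1 + depth(f1(f3(f1(f1(n))))) = 1 + 4 = 5

5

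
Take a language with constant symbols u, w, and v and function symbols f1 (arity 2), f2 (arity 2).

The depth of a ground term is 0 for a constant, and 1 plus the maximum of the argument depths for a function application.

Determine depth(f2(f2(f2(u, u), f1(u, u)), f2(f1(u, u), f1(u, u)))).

3

depth(f2(u, u)) = 1 + max(0, 0) = 1
depth(f1(u, u)) = 1 + max(0, 0) = 1
depth(f2(f2(u, u), f1(u, u))) = 1 + max(1, 1) = 2
depth(f2(f1(u, u), f1(u, u))) = 1 + max(1, 1) = 2
depth(f2(f2(f2(u, u), f1(u, u)), f2(f1(u, u), f1(u, u)))) = 1 + max(2, 2) = 3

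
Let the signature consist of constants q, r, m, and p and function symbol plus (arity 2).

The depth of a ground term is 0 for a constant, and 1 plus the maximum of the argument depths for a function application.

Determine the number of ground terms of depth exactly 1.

16

Count level by level. With function symbols plus/2, the terms of depth ≤ k are the 4 constants together with each function applied to depth-≤(k−1) tuples, so N_k = 4 + N_{k-1}^2.
N_0 = 4
N_1 = 4 + 4^2 = 20
Terms of depth exactly 1: N_1 − N_0 = 20 − 4 = 16.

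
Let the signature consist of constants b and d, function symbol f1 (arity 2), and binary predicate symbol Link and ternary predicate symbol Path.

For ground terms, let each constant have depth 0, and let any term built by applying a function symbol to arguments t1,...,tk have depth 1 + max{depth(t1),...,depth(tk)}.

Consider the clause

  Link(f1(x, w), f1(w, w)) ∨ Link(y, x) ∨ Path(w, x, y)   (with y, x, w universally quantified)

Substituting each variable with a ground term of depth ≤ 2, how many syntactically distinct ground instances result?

54872

Ground terms of depth ≤ 2:
  Let N_k = |{terms of depth ≤ k}|. Then N_0 = 2 and N_k = 2 + N_{k-1}^2 for k ≥ 1 (one summand per function symbol, arity giving the exponent).
  N_0 = 2
  N_1 = 2 + 2^2 = 6
  N_2 = 2 + 6^2 = 38
So there are 38 ground terms available for substitution.
Each of y, x, w ranges independently over the available ground terms, and distinct assignments produce distinct instances.
Number of ground instances = 38^3 = 54872.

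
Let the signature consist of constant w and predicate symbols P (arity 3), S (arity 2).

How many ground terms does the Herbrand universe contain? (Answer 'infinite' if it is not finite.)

1

There are no function symbols, so the only ground term is the single constant.
The Herbrand universe is {w}, finite with 1 element.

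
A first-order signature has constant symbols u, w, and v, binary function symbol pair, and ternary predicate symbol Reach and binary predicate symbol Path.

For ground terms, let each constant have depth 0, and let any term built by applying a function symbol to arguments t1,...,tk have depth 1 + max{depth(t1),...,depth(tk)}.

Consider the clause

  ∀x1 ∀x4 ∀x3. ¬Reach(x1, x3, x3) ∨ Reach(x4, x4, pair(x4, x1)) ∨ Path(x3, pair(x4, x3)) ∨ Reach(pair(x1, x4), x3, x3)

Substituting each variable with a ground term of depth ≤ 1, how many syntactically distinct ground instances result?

Ground terms of depth ≤ 1:
  If N_k denotes the number of depth-≤k ground terms, the 3 constants give N_0 = 3, and each function symbol of arity r contributes N_{k-1}^r new terms at level k: N_k = 3 + N_{k-1}^2.
  N_0 = 3
  N_1 = 3 + 3^2 = 12
  Explicitly: u, w, v, pair(u, u), pair(u, w), pair(u, v), pair(w, u), pair(w, w), pair(w, v), pair(v, u), pair(v, w), pair(v, v).
So there are 12 ground terms available for substitution.
There are 3 variables to instantiate (x1, x4, x3), each occurring in at least one literal, so different choices give different ground instances.
Number of ground instances = 12^3 = 1728.

1728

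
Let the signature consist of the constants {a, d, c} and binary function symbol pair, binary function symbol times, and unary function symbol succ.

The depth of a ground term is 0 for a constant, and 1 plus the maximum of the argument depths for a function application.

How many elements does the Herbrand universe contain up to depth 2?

1179

If N_k denotes the number of depth-≤k ground terms, the 3 constants give N_0 = 3, and each function symbol of arity r contributes N_{k-1}^r new terms at level k: N_k = 3 + N_{k-1}^2 + N_{k-1}^2 + N_{k-1}.
N_0 = 3
N_1 = 3 + 3^2 + 3^2 + 3 = 24
N_2 = 3 + 24^2 + 24^2 + 24 = 1179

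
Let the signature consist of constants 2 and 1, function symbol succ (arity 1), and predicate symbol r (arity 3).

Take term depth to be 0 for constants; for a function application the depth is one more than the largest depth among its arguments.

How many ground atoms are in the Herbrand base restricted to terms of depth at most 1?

64

First count ground terms of depth ≤ 1.
Count level by level. With function symbols succ/1, the terms of depth ≤ k are the 2 constants together with each function applied to depth-≤(k−1) tuples, so N_k = 2 + N_{k-1}.
N_0 = 2
N_1 = 2 + 2 = 4
Explicitly: 2, 1, succ(2), succ(1).
So |H| = 4.
For each predicate symbol, the number of ground atoms is |H| raised to its arity; summing:
  r: 4^3 = 64
Total ground atoms: 64.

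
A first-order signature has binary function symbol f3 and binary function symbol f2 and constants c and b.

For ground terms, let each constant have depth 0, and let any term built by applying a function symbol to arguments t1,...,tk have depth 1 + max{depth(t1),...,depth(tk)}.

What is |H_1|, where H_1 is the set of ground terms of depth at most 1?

10

If N_k denotes the number of depth-≤k ground terms, the 2 constants give N_0 = 2, and each function symbol of arity r contributes N_{k-1}^r new terms at level k: N_k = 2 + N_{k-1}^2 + N_{k-1}^2.
N_0 = 2
N_1 = 2 + 2^2 + 2^2 = 10
Explicitly: c, b, f3(c, c), f3(c, b), f3(b, c), f3(b, b), f2(c, c), f2(c, b), f2(b, c), f2(b, b).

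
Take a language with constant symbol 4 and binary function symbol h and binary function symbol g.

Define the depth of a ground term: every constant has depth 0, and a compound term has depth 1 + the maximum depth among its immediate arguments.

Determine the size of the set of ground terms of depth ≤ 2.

Write N_k for the number of ground terms of depth ≤ k. A term of depth ≤ k is either a constant or a function symbol applied to arguments of depth ≤ k−1, so N_k = 1 + N_{k-1}^2 + N_{k-1}^2.
N_0 = 1
N_1 = 1 + 1^2 + 1^2 = 3
N_2 = 1 + 3^2 + 3^2 = 19

19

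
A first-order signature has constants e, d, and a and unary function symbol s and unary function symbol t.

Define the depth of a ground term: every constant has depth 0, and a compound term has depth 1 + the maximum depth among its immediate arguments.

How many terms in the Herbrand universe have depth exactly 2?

Let N_k = |{terms of depth ≤ k}|. Then N_0 = 3 and N_k = 3 + N_{k-1} + N_{k-1} for k ≥ 1 (one summand per function symbol, arity giving the exponent).
N_0 = 3
N_1 = 3 + 3 + 3 = 9
N_2 = 3 + 9 + 9 = 21
Terms of depth exactly 2: N_2 − N_1 = 21 − 9 = 12.

12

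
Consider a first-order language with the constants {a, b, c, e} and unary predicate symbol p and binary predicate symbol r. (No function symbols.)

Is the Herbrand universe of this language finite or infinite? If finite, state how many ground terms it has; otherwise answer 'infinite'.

There are no function symbols, so every ground term is one of the 4 constants.
The Herbrand universe is {a, b, c, e}, which is finite with 4 elements.

4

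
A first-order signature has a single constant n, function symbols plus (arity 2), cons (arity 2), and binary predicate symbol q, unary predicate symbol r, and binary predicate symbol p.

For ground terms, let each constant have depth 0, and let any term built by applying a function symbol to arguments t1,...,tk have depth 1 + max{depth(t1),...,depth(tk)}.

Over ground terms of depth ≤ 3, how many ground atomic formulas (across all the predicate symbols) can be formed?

First count ground terms of depth ≤ 3.
Write N_k for the number of ground terms of depth ≤ k. A term of depth ≤ k is either a constant or a function symbol applied to arguments of depth ≤ k−1, so N_k = 1 + N_{k-1}^2 + N_{k-1}^2.
N_0 = 1
N_1 = 1 + 1^2 + 1^2 = 3
N_2 = 1 + 3^2 + 3^2 = 19
N_3 = 1 + 19^2 + 19^2 = 723
So |H| = 723.
Each predicate of arity r yields |H|^r ground atoms (one per choice of an r-tuple from H):
  q: 723^2 = 522729;  r: 723;  p: 723^2 = 522729
Total ground atoms: 522729 + 723 + 522729 = 1046181.

1046181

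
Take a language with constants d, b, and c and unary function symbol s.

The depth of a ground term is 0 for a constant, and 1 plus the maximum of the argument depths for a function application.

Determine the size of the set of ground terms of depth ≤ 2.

Write N_k for the number of ground terms of depth ≤ k. A term of depth ≤ k is either a constant or a function symbol applied to arguments of depth ≤ k−1, so N_k = 3 + N_{k-1}.
N_0 = 3
N_1 = 3 + 3 = 6
N_2 = 3 + 6 = 9

9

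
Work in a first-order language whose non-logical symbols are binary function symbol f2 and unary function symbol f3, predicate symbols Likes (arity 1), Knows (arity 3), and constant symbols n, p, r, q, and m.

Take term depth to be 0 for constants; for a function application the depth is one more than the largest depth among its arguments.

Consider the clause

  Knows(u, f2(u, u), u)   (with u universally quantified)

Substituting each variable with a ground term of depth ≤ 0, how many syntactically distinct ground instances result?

Ground terms of depth ≤ 0:
  If N_k denotes the number of depth-≤k ground terms, the 5 constants give N_0 = 5, and each function symbol of arity r contributes N_{k-1}^r new terms at level k: N_k = 5 + N_{k-1}^2 + N_{k-1}.
  N_0 = 5
So there are 5 ground terms available for substitution.
The body mentions the single quantified variable u; since ground terms form a free algebra, no two substitutions collapse to the same formula.
Number of ground instances = 5.

5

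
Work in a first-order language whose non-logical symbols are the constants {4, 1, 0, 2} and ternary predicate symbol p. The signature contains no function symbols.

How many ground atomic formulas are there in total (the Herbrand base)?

With no function symbols, the Herbrand universe is just the 4 constants.
Ground atoms per predicate: p: 4^3 = 64.
Herbrand base size = 64 = 64.

64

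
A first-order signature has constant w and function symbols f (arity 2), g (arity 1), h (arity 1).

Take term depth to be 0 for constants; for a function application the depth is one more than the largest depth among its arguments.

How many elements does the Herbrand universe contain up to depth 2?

25

Let N_k count ground terms of depth at most k. Each non-constant term of depth ≤ k is some function symbol applied to depth-≤(k−1) arguments, giving N_k = 1 + N_{k-1}^2 + N_{k-1} + N_{k-1}.
N_0 = 1
N_1 = 1 + 1^2 + 1 + 1 = 4
N_2 = 1 + 4^2 + 4 + 4 = 25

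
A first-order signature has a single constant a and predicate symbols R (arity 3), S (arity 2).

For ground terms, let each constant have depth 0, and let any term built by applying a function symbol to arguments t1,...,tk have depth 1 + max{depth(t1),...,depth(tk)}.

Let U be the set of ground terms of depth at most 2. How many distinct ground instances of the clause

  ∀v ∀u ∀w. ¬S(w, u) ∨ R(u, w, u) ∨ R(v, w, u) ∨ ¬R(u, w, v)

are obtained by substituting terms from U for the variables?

1

Ground terms of depth ≤ 2:
  With no function symbols every ground term is a constant, so there is exactly 1 ground term at every depth bound.
  N_0 = 1
  N_1 = 1
  N_2 = 1
  Explicitly: a.
So there is exactly 1 ground term available for substitution.
There are 3 variables to instantiate (v, u, w), each occurring in at least one literal, so different choices give different ground instances.
Number of ground instances = 1^3 = 1.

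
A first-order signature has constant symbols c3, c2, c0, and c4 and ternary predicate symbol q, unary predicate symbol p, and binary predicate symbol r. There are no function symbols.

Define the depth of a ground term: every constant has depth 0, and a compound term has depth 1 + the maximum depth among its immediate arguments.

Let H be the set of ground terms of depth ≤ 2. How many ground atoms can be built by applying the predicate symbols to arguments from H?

84

First count ground terms of depth ≤ 2.
With no function symbols every ground term is a constant, so there are exactly 4 ground terms at every depth bound.
N_0 = 4
N_1 = 4
N_2 = 4
So |H| = 4.
For each predicate symbol, the number of ground atoms is |H| raised to its arity; summing:
  q: 4^3 = 64;  p: 4;  r: 4^2 = 16
Total ground atoms: 64 + 4 + 16 = 84.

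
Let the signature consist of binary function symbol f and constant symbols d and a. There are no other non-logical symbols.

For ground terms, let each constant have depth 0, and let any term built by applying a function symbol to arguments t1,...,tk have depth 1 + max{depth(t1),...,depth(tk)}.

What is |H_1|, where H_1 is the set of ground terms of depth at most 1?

Write N_k for the number of ground terms of depth ≤ k. A term of depth ≤ k is either a constant or a function symbol applied to arguments of depth ≤ k−1, so N_k = 2 + N_{k-1}^2.
N_0 = 2
N_1 = 2 + 2^2 = 6

6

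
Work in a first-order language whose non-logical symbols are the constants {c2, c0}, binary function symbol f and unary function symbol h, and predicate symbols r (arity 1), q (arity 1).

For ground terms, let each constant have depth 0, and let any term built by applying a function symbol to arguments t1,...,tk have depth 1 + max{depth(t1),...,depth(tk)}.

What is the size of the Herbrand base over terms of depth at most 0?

4

First count ground terms of depth ≤ 0.
Let N_k = |{terms of depth ≤ k}|. Then N_0 = 2 and N_k = 2 + N_{k-1}^2 + N_{k-1} for k ≥ 1 (one summand per function symbol, arity giving the exponent).
N_0 = 2
Explicitly: c2, c0.
So |H| = 2.
For each predicate symbol, the number of ground atoms is |H| raised to its arity; summing:
  r: 2;  q: 2
Total ground atoms: 2 + 2 = 4.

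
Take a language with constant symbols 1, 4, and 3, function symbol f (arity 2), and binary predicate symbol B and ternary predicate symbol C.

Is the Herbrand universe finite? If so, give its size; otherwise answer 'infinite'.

The signature has at least one function symbol (f, arity 2) and at least one constant (1).
Iterating f gives infinitely many distinct ground terms: 1, f(1, 1), f(f(1, 1), f(1, 1)), ...
So the Herbrand universe is infinite.

infinite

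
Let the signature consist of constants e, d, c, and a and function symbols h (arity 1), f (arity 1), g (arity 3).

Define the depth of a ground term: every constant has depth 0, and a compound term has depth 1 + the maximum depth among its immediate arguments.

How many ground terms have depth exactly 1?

Let N_k = |{terms of depth ≤ k}|. Then N_0 = 4 and N_k = 4 + N_{k-1} + N_{k-1} + N_{k-1}^3 for k ≥ 1 (one summand per function symbol, arity giving the exponent).
N_0 = 4
N_1 = 4 + 4 + 4 + 4^3 = 76
Terms of depth exactly 1: N_1 − N_0 = 76 − 4 = 72.

72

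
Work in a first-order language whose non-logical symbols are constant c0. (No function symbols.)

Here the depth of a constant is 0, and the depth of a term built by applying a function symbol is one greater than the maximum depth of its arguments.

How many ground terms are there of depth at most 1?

With no function symbols every ground term is a constant, so there is exactly 1 ground term at every depth bound.
N_0 = 1
N_1 = 1
Explicitly: c0.

1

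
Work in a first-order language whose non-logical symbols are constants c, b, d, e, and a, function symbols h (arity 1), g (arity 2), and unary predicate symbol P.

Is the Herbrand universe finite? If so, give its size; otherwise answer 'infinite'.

infinite

The signature has at least one function symbol (h, arity 1) and at least one constant (c).
Iterating h gives infinitely many distinct ground terms: c, h(c), h(h(c)), ...
So the Herbrand universe is infinite.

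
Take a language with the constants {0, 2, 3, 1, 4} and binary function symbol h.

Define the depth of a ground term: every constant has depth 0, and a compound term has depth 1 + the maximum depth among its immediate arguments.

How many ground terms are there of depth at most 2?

905

Count level by level. With function symbols h/2, the terms of depth ≤ k are the 5 constants together with each function applied to depth-≤(k−1) tuples, so N_k = 5 + N_{k-1}^2.
N_0 = 5
N_1 = 5 + 5^2 = 30
N_2 = 5 + 30^2 = 905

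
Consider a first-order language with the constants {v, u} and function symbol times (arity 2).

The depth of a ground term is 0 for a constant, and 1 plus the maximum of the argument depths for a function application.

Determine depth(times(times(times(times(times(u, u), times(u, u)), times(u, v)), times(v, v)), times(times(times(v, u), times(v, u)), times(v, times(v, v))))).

5

depth(times(u, u)) = 1 + max(0, 0) = 1
depth(times(times(u, u), times(u, u))) = 1 + max(1, 1) = 2
depth(times(u, v)) = 1 + max(0, 0) = 1
depth(times(times(times(u, u), times(u, u)), times(u, v))) = 1 + max(2, 1) = 3
depth(times(v, v)) = 1 + max(0, 0) = 1
depth(times(times(times(times(u, u), times(u, u)), times(u, v)), times(v, v))) = 1 + max(3, 1) = 4
depth(times(v, u)) = 1 + max(0, 0) = 1
depth(times(times(v, u), times(v, u))) = 1 + max(1, 1) = 2
depth(times(v, times(v, v))) = 1 + max(0, 1) = 2
depth(times(times(times(v, u), times(v, u)), times(v, times(v, v)))) = 1 + max(2, 2) = 3
depth(times(times(times(times(times(u, u), times(u, u)), times(u, v)), times(v, v)), times(times(times(v, u), times(v, u)), times(v, times(v, v))))) = 1 + max(4, 3) = 5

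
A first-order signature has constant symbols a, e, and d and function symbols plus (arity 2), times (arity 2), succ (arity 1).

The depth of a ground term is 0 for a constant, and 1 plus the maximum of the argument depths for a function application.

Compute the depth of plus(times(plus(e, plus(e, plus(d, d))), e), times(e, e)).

depth(plus(d, d)) = 1 + max(0, 0) = 1
depth(plus(e, plus(d, d))) = 1 + max(0, 1) = 2
depth(plus(e, plus(e, plus(d, d)))) = 1 + max(0, 2) = 3
depth(times(plus(e, plus(e, plus(d, d))), e)) = 1 + max(3, 0) = 4
depth(times(e, e)) = 1 + max(0, 0) = 1
depth(plus(times(plus(e, plus(e, plus(d, d))), e), times(e, e))) = 1 + max(4, 1) = 5

5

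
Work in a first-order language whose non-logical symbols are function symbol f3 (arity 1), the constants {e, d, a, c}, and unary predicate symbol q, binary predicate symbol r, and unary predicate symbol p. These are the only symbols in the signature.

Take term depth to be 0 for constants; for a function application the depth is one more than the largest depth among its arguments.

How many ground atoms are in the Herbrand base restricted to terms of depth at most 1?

First count ground terms of depth ≤ 1.
Count level by level. With function symbols f3/1, the terms of depth ≤ k are the 4 constants together with each function applied to depth-≤(k−1) tuples, so N_k = 4 + N_{k-1}.
N_0 = 4
N_1 = 4 + 4 = 8
So |H| = 8.
A ground atom is a predicate applied to a tuple of terms from H, so the count is the sum over predicates of |H|^arity:
  q: 8;  r: 8^2 = 64;  p: 8
Total ground atoms: 8 + 64 + 8 = 80.

80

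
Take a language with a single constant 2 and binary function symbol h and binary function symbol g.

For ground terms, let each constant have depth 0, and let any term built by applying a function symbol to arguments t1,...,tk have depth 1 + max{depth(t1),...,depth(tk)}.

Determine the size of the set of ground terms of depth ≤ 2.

19

Count level by level. With function symbols h/2, g/2, the terms of depth ≤ k are the 1 constant together with each function applied to depth-≤(k−1) tuples, so N_k = 1 + N_{k-1}^2 + N_{k-1}^2.
N_0 = 1
N_1 = 1 + 1^2 + 1^2 = 3
N_2 = 1 + 3^2 + 3^2 = 19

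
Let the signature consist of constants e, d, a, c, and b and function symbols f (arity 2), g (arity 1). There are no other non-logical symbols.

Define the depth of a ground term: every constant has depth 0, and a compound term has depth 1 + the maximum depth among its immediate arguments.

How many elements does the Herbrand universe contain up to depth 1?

35

Let N_k = |{terms of depth ≤ k}|. Then N_0 = 5 and N_k = 5 + N_{k-1}^2 + N_{k-1} for k ≥ 1 (one summand per function symbol, arity giving the exponent).
N_0 = 5
N_1 = 5 + 5^2 + 5 = 35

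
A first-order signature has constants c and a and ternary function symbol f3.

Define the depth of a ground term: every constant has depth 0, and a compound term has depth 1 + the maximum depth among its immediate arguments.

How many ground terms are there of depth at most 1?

Count level by level. With function symbols f3/3, the terms of depth ≤ k are the 2 constants together with each function applied to depth-≤(k−1) tuples, so N_k = 2 + N_{k-1}^3.
N_0 = 2
N_1 = 2 + 2^3 = 10

10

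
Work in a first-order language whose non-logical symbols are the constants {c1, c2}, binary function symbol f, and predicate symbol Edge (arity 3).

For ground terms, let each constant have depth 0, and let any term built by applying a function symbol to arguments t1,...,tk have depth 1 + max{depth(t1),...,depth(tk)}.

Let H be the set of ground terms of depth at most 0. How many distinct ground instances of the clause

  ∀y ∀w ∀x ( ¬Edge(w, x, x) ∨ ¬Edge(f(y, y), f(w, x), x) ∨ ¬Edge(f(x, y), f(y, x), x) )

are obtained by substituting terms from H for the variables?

Ground terms of depth ≤ 0:
  Let N_k count ground terms of depth at most k. Each non-constant term of depth ≤ k is some function symbol applied to depth-≤(k−1) arguments, giving N_k = 2 + N_{k-1}^2.
  N_0 = 2
  Explicitly: c1, c2.
So there are 2 ground terms available for substitution.
Each of y, w, x ranges independently over the available ground terms, and distinct assignments produce distinct instances.
Number of ground instances = 2^3 = 8.

8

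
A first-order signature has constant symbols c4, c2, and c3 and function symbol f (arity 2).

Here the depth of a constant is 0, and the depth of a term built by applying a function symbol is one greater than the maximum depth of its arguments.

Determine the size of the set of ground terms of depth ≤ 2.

147

Count level by level. With function symbols f/2, the terms of depth ≤ k are the 3 constants together with each function applied to depth-≤(k−1) tuples, so N_k = 3 + N_{k-1}^2.
N_0 = 3
N_1 = 3 + 3^2 = 12
N_2 = 3 + 12^2 = 147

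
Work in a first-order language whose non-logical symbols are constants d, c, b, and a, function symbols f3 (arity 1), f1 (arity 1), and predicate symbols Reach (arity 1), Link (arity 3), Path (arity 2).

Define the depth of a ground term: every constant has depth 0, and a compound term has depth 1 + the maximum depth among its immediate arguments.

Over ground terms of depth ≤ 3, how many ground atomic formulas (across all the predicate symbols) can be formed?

First count ground terms of depth ≤ 3.
Count level by level. With function symbols f3/1, f1/1, the terms of depth ≤ k are the 4 constants together with each function applied to depth-≤(k−1) tuples, so N_k = 4 + N_{k-1} + N_{k-1}.
N_0 = 4
N_1 = 4 + 4 + 4 = 12
N_2 = 4 + 12 + 12 = 28
N_3 = 4 + 28 + 28 = 60
So |H| = 60.
A ground atom is a predicate applied to a tuple of terms from H, so the count is the sum over predicates of |H|^arity:
  Reach: 60;  Link: 60^3 = 216000;  Path: 60^2 = 3600
Total ground atoms: 60 + 216000 + 3600 = 219660.

219660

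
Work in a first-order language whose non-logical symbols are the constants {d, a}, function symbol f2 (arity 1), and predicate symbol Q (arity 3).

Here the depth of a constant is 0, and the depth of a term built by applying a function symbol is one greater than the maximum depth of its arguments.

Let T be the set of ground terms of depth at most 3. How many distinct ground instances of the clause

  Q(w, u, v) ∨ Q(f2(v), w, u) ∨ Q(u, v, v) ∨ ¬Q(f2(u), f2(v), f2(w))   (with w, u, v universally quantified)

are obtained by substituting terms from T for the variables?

Ground terms of depth ≤ 3:
  Write N_k for the number of ground terms of depth ≤ k. A term of depth ≤ k is either a constant or a function symbol applied to arguments of depth ≤ k−1, so N_k = 2 + N_{k-1}.
  N_0 = 2
  N_1 = 2 + 2 = 4
  N_2 = 2 + 4 = 6
  N_3 = 2 + 6 = 8
So there are 8 ground terms available for substitution.
The body mentions every one of the 3 quantified variables; since ground terms form a free algebra, no two substitutions collapse to the same formula.
Number of ground instances = 8^3 = 512.

512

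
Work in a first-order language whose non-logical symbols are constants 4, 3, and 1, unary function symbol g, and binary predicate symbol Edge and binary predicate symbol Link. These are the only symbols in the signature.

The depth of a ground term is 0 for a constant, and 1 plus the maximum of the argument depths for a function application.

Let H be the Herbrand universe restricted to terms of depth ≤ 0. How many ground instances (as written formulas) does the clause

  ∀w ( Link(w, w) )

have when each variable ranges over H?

3

Ground terms of depth ≤ 0:
  If N_k denotes the number of depth-≤k ground terms, the 3 constants give N_0 = 3, and each function symbol of arity r contributes N_{k-1}^r new terms at level k: N_k = 3 + N_{k-1}.
  N_0 = 3
  Explicitly: 4, 3, 1.
So there are 3 ground terms available for substitution.
There is 1 variable to instantiate (w),  occurring in at least one literal, so different choices give different ground instances.
Number of ground instances = 3.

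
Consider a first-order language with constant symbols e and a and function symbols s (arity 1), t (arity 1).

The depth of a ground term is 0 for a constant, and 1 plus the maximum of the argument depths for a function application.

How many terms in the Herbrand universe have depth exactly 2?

8

Write N_k for the number of ground terms of depth ≤ k. A term of depth ≤ k is either a constant or a function symbol applied to arguments of depth ≤ k−1, so N_k = 2 + N_{k-1} + N_{k-1}.
N_0 = 2
N_1 = 2 + 2 + 2 = 6
N_2 = 2 + 6 + 6 = 14
Terms of depth exactly 2: N_2 − N_1 = 14 − 6 = 8.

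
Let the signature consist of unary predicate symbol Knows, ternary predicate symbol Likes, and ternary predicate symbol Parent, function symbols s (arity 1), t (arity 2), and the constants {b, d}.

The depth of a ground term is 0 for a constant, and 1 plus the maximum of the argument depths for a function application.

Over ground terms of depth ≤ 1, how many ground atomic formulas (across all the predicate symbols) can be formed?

First count ground terms of depth ≤ 1.
Let N_k = |{terms of depth ≤ k}|. Then N_0 = 2 and N_k = 2 + N_{k-1} + N_{k-1}^2 for k ≥ 1 (one summand per function symbol, arity giving the exponent).
N_0 = 2
N_1 = 2 + 2 + 2^2 = 8
So |H| = 8.
Each predicate of arity r yields |H|^r ground atoms (one per choice of an r-tuple from H):
  Knows: 8;  Likes: 8^3 = 512;  Parent: 8^3 = 512
Total ground atoms: 8 + 512 + 512 = 1032.

1032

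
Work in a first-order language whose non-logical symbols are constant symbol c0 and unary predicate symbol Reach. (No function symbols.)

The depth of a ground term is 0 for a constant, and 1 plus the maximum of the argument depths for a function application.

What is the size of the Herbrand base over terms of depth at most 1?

First count ground terms of depth ≤ 1.
With no function symbols every ground term is a constant, so there is exactly 1 ground term at every depth bound.
N_0 = 1
N_1 = 1
Explicitly: c0.
So |H| = 1.
For each predicate symbol, the number of ground atoms is |H| raised to its arity; summing:
  Reach: 1
Total ground atoms: 1.

1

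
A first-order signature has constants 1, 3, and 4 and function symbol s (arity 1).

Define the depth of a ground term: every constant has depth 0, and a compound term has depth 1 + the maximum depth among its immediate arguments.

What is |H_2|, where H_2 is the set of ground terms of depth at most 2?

9

If N_k denotes the number of depth-≤k ground terms, the 3 constants give N_0 = 3, and each function symbol of arity r contributes N_{k-1}^r new terms at level k: N_k = 3 + N_{k-1}.
N_0 = 3
N_1 = 3 + 3 = 6
N_2 = 3 + 6 = 9
Explicitly: 1, 3, 4, s(1), s(3), s(4), s(s(1)), s(s(3)), s(s(4)).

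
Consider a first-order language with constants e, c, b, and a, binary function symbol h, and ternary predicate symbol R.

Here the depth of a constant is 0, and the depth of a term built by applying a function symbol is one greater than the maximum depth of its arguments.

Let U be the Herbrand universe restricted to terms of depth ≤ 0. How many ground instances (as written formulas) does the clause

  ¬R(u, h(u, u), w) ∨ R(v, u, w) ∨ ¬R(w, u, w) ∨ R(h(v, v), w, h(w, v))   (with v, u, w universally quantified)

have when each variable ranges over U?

64

Ground terms of depth ≤ 0:
  If N_k denotes the number of depth-≤k ground terms, the 4 constants give N_0 = 4, and each function symbol of arity r contributes N_{k-1}^r new terms at level k: N_k = 4 + N_{k-1}^2.
  N_0 = 4
  Explicitly: e, c, b, a.
So there are 4 ground terms available for substitution.
The body mentions every one of the 3 quantified variables; since ground terms form a free algebra, no two substitutions collapse to the same formula.
Number of ground instances = 4^3 = 64.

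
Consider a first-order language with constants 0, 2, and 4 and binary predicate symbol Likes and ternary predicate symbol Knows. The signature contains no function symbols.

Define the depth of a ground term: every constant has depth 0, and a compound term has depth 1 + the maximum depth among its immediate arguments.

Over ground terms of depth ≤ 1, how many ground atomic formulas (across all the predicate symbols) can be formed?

36

First count ground terms of depth ≤ 1.
With no function symbols every ground term is a constant, so there are exactly 3 ground terms at every depth bound.
N_0 = 3
N_1 = 3
Explicitly: 0, 2, 4.
So |H| = 3.
For each predicate symbol, the number of ground atoms is |H| raised to its arity; summing:
  Likes: 3^2 = 9;  Knows: 3^3 = 27
Total ground atoms: 9 + 27 = 36.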